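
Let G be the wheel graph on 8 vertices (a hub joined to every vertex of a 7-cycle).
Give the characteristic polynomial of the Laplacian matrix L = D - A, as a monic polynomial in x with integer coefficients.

The graph has 8 vertices and degree multiset [7, 3, 3, 3, 3, 3, 3, 3]; D is the diagonal matrix of degrees and L = D - A. Computing det(xI - L) by cofactor expansion (or equivalently via sum-over-permutations) gives x^8 - 28x^7 + 322x^6 - 1974x^5 + 6965x^4 - 14126x^3 + 15225x^2 - 6728x. The constant term is 0 because L is singular (the all-ones vector lies in its kernel). The largest eigenvalue, 8, is at most the vertex count 8.

x^8 - 28x^7 + 322x^6 - 1974x^5 + 6965x^4 - 14126x^3 + 15225x^2 - 6728x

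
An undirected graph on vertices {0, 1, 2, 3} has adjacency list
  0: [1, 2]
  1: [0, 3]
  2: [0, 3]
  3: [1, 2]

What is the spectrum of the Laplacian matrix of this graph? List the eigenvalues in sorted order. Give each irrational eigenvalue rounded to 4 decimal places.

[0, 2, 2, 4]

With the vertex order [0, 1, 2, 3], the degrees are [2, 2, 2, 2], giving D = diag(2, 2, 2, 2) and L = D - A. Since every row of L sums to 0, the all-ones vector is in the kernel and 0 is an eigenvalue. The single zero eigenvalue shows the graph is connected. By the matrix-tree theorem the graph has (1/4) * product of the nonzero eigenvalues = 4 spanning trees.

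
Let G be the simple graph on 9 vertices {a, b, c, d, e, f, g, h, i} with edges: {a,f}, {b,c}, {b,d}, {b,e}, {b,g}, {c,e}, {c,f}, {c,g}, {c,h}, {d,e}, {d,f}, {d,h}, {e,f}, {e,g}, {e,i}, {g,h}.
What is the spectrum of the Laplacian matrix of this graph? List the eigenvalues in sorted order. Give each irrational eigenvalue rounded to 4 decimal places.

Reading degrees in the order [a, b, c, d, e, f, g, h, i] gives [1, 4, 5, 4, 6, 4, 4, 3, 1]; set D = diag(1, 4, 5, 4, 6, 4, 4, 3, 1) and form L = D - A. Diagonalising L (or applying a numerical eigensolver to the 9x9 matrix) gives the spectrum above. The largest eigenvalue, 7.2533, is at most the vertex count 9.

[0, 0.7683, 1.0127, 3.1124, 3.4921, 4.2974, 5.4589, 6.6050, 7.2533]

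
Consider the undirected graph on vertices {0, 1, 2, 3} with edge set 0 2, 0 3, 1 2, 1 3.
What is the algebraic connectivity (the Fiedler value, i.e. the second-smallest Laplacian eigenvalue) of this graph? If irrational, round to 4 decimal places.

2

Reading degrees in the order [0, 1, 2, 3] gives [2, 2, 2, 2]; set D = diag(2, 2, 2, 2) and form L = D - A. The sorted Laplacian eigenvalues are [0, 2, 2, 4]; the algebraic connectivity is the second entry, 2.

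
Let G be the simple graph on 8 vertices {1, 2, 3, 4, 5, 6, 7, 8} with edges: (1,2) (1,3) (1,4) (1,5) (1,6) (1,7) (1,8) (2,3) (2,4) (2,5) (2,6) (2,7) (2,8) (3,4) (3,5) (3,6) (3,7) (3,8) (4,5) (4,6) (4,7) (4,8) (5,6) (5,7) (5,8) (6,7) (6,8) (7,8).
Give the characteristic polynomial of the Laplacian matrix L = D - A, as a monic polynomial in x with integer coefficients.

x^8 - 56x^7 + 1344x^6 - 17920x^5 + 143360x^4 - 688128x^3 + 1835008x^2 - 2097152x

Reading degrees in the order [1, 2, 3, 4, 5, 6, 7, 8] gives [7, 7, 7, 7, 7, 7, 7, 7]; set D = diag(7, 7, 7, 7, 7, 7, 7, 7) and form L = D - A. The eigenvalues of L are [0, 8, 8, 8, 8, 8, 8, 8]; the characteristic polynomial is the product of (x - lambda_i), which multiplies out to x^8 - 56x^7 + 1344x^6 - 17920x^5 + 143360x^4 - 688128x^3 + 1835008x^2 - 2097152x. The constant term is 0 because L is singular (the all-ones vector lies in its kernel). The largest eigenvalue, 8, is at most the vertex count 8.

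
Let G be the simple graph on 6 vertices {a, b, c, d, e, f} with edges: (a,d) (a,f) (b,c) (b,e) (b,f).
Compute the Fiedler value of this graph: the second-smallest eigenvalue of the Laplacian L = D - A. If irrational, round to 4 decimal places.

Each diagonal entry of L is the vertex degree and each off-diagonal entry is -1 where an edge is present, 0 otherwise; in the order [a, b, c, d, e, f] the diagonal is [2, 3, 1, 1, 1, 2]. Computing the eigenvalues of L and sorting gives [0, 0.3249, 1, 1.4608, 3, 4.2143]. The Fiedler value lambda_2 = 0.3249 is strictly positive, so the graph is connected. The eigenvalues sum to 10, which equals trace(L) = 2|E|. There is one zero in the spectrum, matching the 1 component.

0.3249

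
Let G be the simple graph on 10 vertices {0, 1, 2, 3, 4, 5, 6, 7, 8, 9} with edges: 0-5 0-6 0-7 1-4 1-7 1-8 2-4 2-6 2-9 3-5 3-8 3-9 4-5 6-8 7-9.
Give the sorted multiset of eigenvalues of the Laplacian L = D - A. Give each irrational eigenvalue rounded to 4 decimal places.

Reading degrees in the order [0, 1, 2, 3, 4, 5, 6, 7, 8, 9] gives [3, 3, 3, 3, 3, 3, 3, 3, 3, 3]; set D = diag(3, 3, 3, 3, 3, 3, 3, 3, 3, 3) and form L = D - A. L is symmetric positive semidefinite, so every eigenvalue is real and nonnegative. The single zero eigenvalue shows the graph is connected. The largest eigenvalue, 5, is at most the vertex count 10. There is one zero in the spectrum, matching the 1 component.

[0, 2, 2, 2, 2, 2, 5, 5, 5, 5]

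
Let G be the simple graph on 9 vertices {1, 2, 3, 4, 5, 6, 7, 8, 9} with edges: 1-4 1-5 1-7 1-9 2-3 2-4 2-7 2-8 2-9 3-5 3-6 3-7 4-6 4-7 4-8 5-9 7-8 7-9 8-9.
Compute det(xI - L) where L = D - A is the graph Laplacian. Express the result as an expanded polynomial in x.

x^9 - 38x^8 + 617x^7 - 5578x^6 + 30626x^5 - 104234x^4 + 213932x^3 - 241028x^2 + 113598x

Reading degrees in the order [1, 2, 3, 4, 5, 6, 7, 8, 9] gives [4, 5, 4, 5, 3, 2, 6, 4, 5]; set D = diag(4, 5, 4, 5, 3, 2, 6, 4, 5) and form L = D - A. L has integer entries, so p(x) = det(xI - L) has integer coefficients. Expanding the determinant yields x^9 - 38x^8 + 617x^7 - 5578x^6 + 30626x^5 - 104234x^4 + 213932x^3 - 241028x^2 + 113598x. The coefficient of x^8 equals -trace(L) = -38, matching the sum of degrees. The largest eigenvalue, 7.4599, is at most the vertex count 9.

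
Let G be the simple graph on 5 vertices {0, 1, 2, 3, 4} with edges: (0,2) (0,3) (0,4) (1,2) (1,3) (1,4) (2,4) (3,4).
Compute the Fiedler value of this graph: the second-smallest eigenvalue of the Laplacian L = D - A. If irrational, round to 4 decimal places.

With the vertex order [0, 1, 2, 3, 4], the degrees are [3, 3, 3, 3, 4], giving D = diag(3, 3, 3, 3, 4) and L = D - A. Computing the eigenvalues of L and sorting gives [0, 3, 3, 5, 5]. The Fiedler value lambda_2 = 3 is strictly positive, so the graph is connected.

3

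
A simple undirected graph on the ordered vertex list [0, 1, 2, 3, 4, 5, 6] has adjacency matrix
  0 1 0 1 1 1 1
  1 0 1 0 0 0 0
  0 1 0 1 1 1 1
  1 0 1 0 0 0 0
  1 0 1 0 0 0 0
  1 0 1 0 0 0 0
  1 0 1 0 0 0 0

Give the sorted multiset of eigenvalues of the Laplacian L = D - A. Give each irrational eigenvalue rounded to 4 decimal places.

Each diagonal entry of L is the vertex degree and each off-diagonal entry is -1 where an edge is present, 0 otherwise; in the order [0, 1, 2, 3, 4, 5, 6] the diagonal is [5, 2, 5, 2, 2, 2, 2]. Diagonalising L (or applying a numerical eigensolver to the 7x7 matrix) gives the spectrum above. The single zero eigenvalue shows the graph is connected. The largest eigenvalue, 7, is at most the vertex count 7.

[0, 2, 2, 2, 2, 5, 7]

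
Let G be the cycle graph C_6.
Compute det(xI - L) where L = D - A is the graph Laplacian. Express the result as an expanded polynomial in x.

The graph has 6 vertices and degree multiset [2, 2, 2, 2, 2, 2]; D is the diagonal matrix of degrees and L = D - A. L has integer entries, so p(x) = det(xI - L) has integer coefficients. Expanding the determinant yields x^6 - 12x^5 + 54x^4 - 112x^3 + 105x^2 - 36x. The constant term is 0 because L is singular (the all-ones vector lies in its kernel). By the matrix-tree theorem the graph has (1/6) * product of the nonzero eigenvalues = 6 spanning trees.

x^6 - 12x^5 + 54x^4 - 112x^3 + 105x^2 - 36x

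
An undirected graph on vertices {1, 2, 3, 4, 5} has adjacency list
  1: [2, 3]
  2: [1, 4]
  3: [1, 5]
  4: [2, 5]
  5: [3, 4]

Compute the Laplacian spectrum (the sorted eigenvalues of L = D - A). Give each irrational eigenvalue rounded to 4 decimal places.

[0, 1.3820, 1.3820, 3.6180, 3.6180]

Each diagonal entry of L is the vertex degree and each off-diagonal entry is -1 where an edge is present, 0 otherwise; in the order [1, 2, 3, 4, 5] the diagonal is [2, 2, 2, 2, 2]. The multiplicity of 0 as a Laplacian eigenvalue equals the number of connected components. The single zero eigenvalue shows the graph is connected. The eigenvalues sum to 10, which equals trace(L) = 2|E|. There is one zero in the spectrum, matching the 1 component.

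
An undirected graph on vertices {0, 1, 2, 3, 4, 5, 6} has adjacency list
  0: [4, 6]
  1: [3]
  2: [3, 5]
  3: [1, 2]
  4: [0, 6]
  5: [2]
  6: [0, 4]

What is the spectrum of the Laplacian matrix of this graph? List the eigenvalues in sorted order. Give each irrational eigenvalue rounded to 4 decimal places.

With the vertex order [0, 1, 2, 3, 4, 5, 6], the degrees are [2, 1, 2, 2, 2, 1, 2], giving D = diag(2, 1, 2, 2, 2, 1, 2) and L = D - A. L is symmetric positive semidefinite, so every eigenvalue is real and nonnegative. The 2 zero eigenvalues correspond to the 2 connected components. The largest eigenvalue, 3.4142, is at most the vertex count 7.

[0, 0, 0.5858, 2, 3, 3, 3.4142]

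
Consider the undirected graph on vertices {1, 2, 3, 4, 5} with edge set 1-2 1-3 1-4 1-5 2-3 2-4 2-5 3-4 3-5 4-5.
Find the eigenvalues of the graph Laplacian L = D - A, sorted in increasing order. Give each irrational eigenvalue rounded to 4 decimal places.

[0, 5, 5, 5, 5]

Reading degrees in the order [1, 2, 3, 4, 5] gives [4, 4, 4, 4, 4]; set D = diag(4, 4, 4, 4, 4) and form L = D - A. Since every row of L sums to 0, the all-ones vector is in the kernel and 0 is an eigenvalue. The single zero eigenvalue shows the graph is connected. By the matrix-tree theorem the graph has (1/5) * product of the nonzero eigenvalues = 125 spanning trees.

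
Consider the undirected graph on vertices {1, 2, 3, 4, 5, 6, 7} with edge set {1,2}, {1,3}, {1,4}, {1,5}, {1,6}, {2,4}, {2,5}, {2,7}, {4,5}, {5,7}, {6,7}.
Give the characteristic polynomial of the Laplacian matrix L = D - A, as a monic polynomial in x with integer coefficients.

x^7 - 22x^6 + 191x^5 - 828x^4 + 1861x^3 - 2016x^2 + 805x

Reading degrees in the order [1, 2, 3, 4, 5, 6, 7] gives [5, 4, 1, 3, 4, 2, 3]; set D = diag(5, 4, 1, 3, 4, 2, 3) and form L = D - A. Computing det(xI - L) by cofactor expansion (or equivalently via sum-over-permutations) gives x^7 - 22x^6 + 191x^5 - 828x^4 + 1861x^3 - 2016x^2 + 805x. Since p(0) = det(-L) = 0, x divides p(x). There is one zero in the spectrum, matching the 1 component.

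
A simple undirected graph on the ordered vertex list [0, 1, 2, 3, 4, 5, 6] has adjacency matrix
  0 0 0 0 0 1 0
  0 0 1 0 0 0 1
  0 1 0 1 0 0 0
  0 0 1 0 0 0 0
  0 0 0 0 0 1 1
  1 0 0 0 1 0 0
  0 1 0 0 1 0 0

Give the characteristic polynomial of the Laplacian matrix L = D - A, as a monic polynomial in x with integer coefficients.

x^7 - 12x^6 + 55x^5 - 120x^4 + 126x^3 - 56x^2 + 7x

Reading degrees in the order [0, 1, 2, 3, 4, 5, 6] gives [1, 2, 2, 1, 2, 2, 2]; set D = diag(1, 2, 2, 1, 2, 2, 2) and form L = D - A. L has integer entries, so p(x) = det(xI - L) has integer coefficients. Expanding the determinant yields x^7 - 12x^6 + 55x^5 - 120x^4 + 126x^3 - 56x^2 + 7x. The constant term is 0 because L is singular (the all-ones vector lies in its kernel). There is one zero in the spectrum, matching the 1 component. By the matrix-tree theorem the graph has (1/7) * product of the nonzero eigenvalues = 1 spanning tree.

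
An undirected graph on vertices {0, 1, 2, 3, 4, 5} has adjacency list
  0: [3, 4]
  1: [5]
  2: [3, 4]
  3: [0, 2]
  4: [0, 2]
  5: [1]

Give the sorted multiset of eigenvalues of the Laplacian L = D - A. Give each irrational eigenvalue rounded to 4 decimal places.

[0, 0, 2, 2, 2, 4]

Each diagonal entry of L is the vertex degree and each off-diagonal entry is -1 where an edge is present, 0 otherwise; in the order [0, 1, 2, 3, 4, 5] the diagonal is [2, 1, 2, 2, 2, 1]. L is symmetric positive semidefinite, so every eigenvalue is real and nonnegative. The 2 zero eigenvalues correspond to the 2 connected components. The eigenvalues sum to 10, which equals trace(L) = 2|E|.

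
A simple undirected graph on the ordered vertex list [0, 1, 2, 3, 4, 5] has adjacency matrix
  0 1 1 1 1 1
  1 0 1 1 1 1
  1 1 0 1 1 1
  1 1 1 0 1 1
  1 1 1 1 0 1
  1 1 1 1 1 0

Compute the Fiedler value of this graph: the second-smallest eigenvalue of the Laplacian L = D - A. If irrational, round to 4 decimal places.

6

Each diagonal entry of L is the vertex degree and each off-diagonal entry is -1 where an edge is present, 0 otherwise; in the order [0, 1, 2, 3, 4, 5] the diagonal is [5, 5, 5, 5, 5, 5]. The smallest Laplacian eigenvalue is always 0. The next one, lambda_2 = 6, measures how hard the graph is to disconnect: larger values mean better connectivity. The eigenvalues sum to 30, which equals trace(L) = 2|E|.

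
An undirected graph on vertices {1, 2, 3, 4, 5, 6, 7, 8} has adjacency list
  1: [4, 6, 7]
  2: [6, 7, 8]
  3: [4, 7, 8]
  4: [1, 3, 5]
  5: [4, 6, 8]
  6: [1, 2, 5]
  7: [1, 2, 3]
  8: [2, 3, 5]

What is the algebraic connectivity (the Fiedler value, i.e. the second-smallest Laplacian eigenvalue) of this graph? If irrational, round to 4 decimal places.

Reading degrees in the order [1, 2, 3, 4, 5, 6, 7, 8] gives [3, 3, 3, 3, 3, 3, 3, 3]; set D = diag(3, 3, 3, 3, 3, 3, 3, 3) and form L = D - A. The smallest Laplacian eigenvalue is always 0. The next one, lambda_2 = 2, measures how hard the graph is to disconnect: larger values mean better connectivity. There is one zero in the spectrum, matching the 1 component. The eigenvalues sum to 24, which equals trace(L) = 2|E|.

2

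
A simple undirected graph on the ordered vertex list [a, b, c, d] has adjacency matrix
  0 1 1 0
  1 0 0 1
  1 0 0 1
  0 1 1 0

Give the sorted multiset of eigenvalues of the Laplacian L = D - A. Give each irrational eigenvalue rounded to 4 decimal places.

Each diagonal entry of L is the vertex degree and each off-diagonal entry is -1 where an edge is present, 0 otherwise; in the order [a, b, c, d] the diagonal is [2, 2, 2, 2]. Diagonalising L (or applying a numerical eigensolver to the 4x4 matrix) gives the spectrum above. There is one zero in the spectrum, matching the 1 component.

[0, 2, 2, 4]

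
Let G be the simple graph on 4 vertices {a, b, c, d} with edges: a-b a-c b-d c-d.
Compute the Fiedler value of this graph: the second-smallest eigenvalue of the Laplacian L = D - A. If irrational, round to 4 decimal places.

2

With the vertex order [a, b, c, d], the degrees are [2, 2, 2, 2], giving D = diag(2, 2, 2, 2) and L = D - A. The sorted Laplacian eigenvalues are [0, 2, 2, 4]; the algebraic connectivity is the second entry, 2. There is one zero in the spectrum, matching the 1 component.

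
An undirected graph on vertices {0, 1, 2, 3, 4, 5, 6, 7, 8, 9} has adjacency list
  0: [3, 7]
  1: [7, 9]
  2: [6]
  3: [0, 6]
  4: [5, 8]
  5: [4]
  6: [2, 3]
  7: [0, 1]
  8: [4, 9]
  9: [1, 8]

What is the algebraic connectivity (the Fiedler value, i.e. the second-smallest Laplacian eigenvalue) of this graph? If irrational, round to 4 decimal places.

0.0979

Reading degrees in the order [0, 1, 2, 3, 4, 5, 6, 7, 8, 9] gives [2, 2, 1, 2, 2, 1, 2, 2, 2, 2]; set D = diag(2, 2, 1, 2, 2, 1, 2, 2, 2, 2) and form L = D - A. Computing the eigenvalues of L and sorting gives [0, 0.0979, 0.3820, 0.8244, 1.3820, 2, 2.6180, 3.1756, 3.6180, 3.9021]. The Fiedler value lambda_2 = 0.0979 is strictly positive, so the graph is connected. By the matrix-tree theorem the graph has (1/10) * product of the nonzero eigenvalues = 1 spanning tree. The eigenvalues sum to 18, which equals trace(L) = 2|E|.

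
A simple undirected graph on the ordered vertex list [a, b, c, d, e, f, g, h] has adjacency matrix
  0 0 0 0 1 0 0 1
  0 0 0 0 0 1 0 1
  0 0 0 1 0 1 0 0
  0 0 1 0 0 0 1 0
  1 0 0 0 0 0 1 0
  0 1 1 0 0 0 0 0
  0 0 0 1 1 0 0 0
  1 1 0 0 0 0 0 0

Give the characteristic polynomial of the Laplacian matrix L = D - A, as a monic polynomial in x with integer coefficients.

Each diagonal entry of L is the vertex degree and each off-diagonal entry is -1 where an edge is present, 0 otherwise; in the order [a, b, c, d, e, f, g, h] the diagonal is [2, 2, 2, 2, 2, 2, 2, 2]. Computing det(xI - L) by cofactor expansion (or equivalently via sum-over-permutations) gives x^8 - 16x^7 + 104x^6 - 352x^5 + 660x^4 - 672x^3 + 336x^2 - 64x. The coefficient of x^7 equals -trace(L) = -16, matching the sum of degrees. By the matrix-tree theorem the graph has (1/8) * product of the nonzero eigenvalues = 8 spanning trees. There is one zero in the spectrum, matching the 1 component.

x^8 - 16x^7 + 104x^6 - 352x^5 + 660x^4 - 672x^3 + 336x^2 - 64x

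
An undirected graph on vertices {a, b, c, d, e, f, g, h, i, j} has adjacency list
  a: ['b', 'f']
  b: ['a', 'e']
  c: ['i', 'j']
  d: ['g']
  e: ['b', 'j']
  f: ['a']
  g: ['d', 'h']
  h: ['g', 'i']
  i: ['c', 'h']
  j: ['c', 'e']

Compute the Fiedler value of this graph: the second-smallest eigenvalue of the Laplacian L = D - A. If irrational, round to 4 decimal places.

Each diagonal entry of L is the vertex degree and each off-diagonal entry is -1 where an edge is present, 0 otherwise; in the order [a, b, c, d, e, f, g, h, i, j] the diagonal is [2, 2, 2, 1, 2, 1, 2, 2, 2, 2]. The sorted Laplacian eigenvalues are [0, 0.0979, 0.3820, 0.8244, 1.3820, 2, 2.6180, 3.1756, 3.6180, 3.9021]; the algebraic connectivity is the second entry, 0.0979. There is one zero in the spectrum, matching the 1 component.

0.0979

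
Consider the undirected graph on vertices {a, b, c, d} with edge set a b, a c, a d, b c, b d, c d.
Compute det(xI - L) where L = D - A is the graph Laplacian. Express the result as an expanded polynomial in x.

Each diagonal entry of L is the vertex degree and each off-diagonal entry is -1 where an edge is present, 0 otherwise; in the order [a, b, c, d] the diagonal is [3, 3, 3, 3]. L has integer entries, so p(x) = det(xI - L) has integer coefficients. Expanding the determinant yields x^4 - 12x^3 + 48x^2 - 64x. Since p(0) = det(-L) = 0, x divides p(x).

x^4 - 12x^3 + 48x^2 - 64x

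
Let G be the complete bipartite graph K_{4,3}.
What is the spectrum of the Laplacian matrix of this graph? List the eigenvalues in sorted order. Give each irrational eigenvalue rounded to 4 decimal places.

[0, 3, 3, 3, 4, 4, 7]

The graph has 7 vertices and degree multiset [4, 4, 4, 3, 3, 3, 3]; D is the diagonal matrix of degrees and L = D - A. L is symmetric positive semidefinite, so every eigenvalue is real and nonnegative. The single zero eigenvalue shows the graph is connected. The eigenvalues sum to 24, which equals trace(L) = 2|E|.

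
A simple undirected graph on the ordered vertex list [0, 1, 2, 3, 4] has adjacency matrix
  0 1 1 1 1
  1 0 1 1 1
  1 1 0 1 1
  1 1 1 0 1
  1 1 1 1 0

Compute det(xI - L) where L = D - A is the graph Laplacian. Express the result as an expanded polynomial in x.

Reading degrees in the order [0, 1, 2, 3, 4] gives [4, 4, 4, 4, 4]; set D = diag(4, 4, 4, 4, 4) and form L = D - A. L has integer entries, so p(x) = det(xI - L) has integer coefficients. Expanding the determinant yields x^5 - 20x^4 + 150x^3 - 500x^2 + 625x. Since p(0) = det(-L) = 0, x divides p(x). By the matrix-tree theorem the graph has (1/5) * product of the nonzero eigenvalues = 125 spanning trees. The eigenvalues sum to 20, which equals trace(L) = 2|E|.

x^5 - 20x^4 + 150x^3 - 500x^2 + 625x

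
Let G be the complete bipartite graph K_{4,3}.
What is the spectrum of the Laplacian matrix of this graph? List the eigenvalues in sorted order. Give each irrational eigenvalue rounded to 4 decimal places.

[0, 3, 3, 3, 4, 4, 7]

The graph has 7 vertices and degree multiset [4, 4, 4, 3, 3, 3, 3]; D is the diagonal matrix of degrees and L = D - A. The multiplicity of 0 as a Laplacian eigenvalue equals the number of connected components. There is one zero in the spectrum, matching the 1 component.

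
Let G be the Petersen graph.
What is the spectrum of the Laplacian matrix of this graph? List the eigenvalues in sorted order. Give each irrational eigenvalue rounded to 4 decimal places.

[0, 2, 2, 2, 2, 2, 5, 5, 5, 5]

The graph has 10 vertices and degree multiset [3, 3, 3, 3, 3, 3, 3, 3, 3, 3]; D is the diagonal matrix of degrees and L = D - A. Since every row of L sums to 0, the all-ones vector is in the kernel and 0 is an eigenvalue. The largest eigenvalue, 5, is at most the vertex count 10.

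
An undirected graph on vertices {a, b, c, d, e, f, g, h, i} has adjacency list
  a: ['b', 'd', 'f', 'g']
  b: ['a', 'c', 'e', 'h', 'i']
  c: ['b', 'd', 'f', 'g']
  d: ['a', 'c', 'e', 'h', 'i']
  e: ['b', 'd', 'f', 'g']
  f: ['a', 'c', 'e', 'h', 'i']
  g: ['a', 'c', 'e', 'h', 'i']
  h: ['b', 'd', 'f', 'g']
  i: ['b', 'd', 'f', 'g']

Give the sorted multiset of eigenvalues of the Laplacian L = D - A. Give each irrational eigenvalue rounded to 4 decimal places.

[0, 4, 4, 4, 4, 5, 5, 5, 9]

Reading degrees in the order [a, b, c, d, e, f, g, h, i] gives [4, 5, 4, 5, 4, 5, 5, 4, 4]; set D = diag(4, 5, 4, 5, 4, 5, 5, 4, 4) and form L = D - A. Since every row of L sums to 0, the all-ones vector is in the kernel and 0 is an eigenvalue. By the matrix-tree theorem the graph has (1/9) * product of the nonzero eigenvalues = 32000 spanning trees.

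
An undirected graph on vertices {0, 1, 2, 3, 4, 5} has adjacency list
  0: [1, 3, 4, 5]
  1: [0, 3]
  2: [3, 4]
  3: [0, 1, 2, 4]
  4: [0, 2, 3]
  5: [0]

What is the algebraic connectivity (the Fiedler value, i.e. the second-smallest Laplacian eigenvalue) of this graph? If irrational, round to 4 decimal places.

Reading degrees in the order [0, 1, 2, 3, 4, 5] gives [4, 2, 2, 4, 3, 1]; set D = diag(4, 2, 2, 4, 3, 1) and form L = D - A. Computing the eigenvalues of L and sorting gives [0, 0.8851, 1.6972, 3.2541, 4.8608, 5.3028]. The Fiedler value lambda_2 = 0.8851 is strictly positive, so the graph is connected. The largest eigenvalue, 5.3028, is at most the vertex count 6. By the matrix-tree theorem the graph has (1/6) * product of the nonzero eigenvalues = 21 spanning trees.

0.8851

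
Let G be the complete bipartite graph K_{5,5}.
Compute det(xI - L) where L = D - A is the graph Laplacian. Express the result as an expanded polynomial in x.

The graph has 10 vertices and degree multiset [5, 5, 5, 5, 5, 5, 5, 5, 5, 5]; D is the diagonal matrix of degrees and L = D - A. Computing det(xI - L) by cofactor expansion (or equivalently via sum-over-permutations) gives x^10 - 50x^9 + 1100x^8 - 14000x^7 + 113750x^6 - 612500x^5 + 2187500x^4 - 5000000x^3 + 6640625x^2 - 3906250x. The constant term is 0 because L is singular (the all-ones vector lies in its kernel).

x^10 - 50x^9 + 1100x^8 - 14000x^7 + 113750x^6 - 612500x^5 + 2187500x^4 - 5000000x^3 + 6640625x^2 - 3906250x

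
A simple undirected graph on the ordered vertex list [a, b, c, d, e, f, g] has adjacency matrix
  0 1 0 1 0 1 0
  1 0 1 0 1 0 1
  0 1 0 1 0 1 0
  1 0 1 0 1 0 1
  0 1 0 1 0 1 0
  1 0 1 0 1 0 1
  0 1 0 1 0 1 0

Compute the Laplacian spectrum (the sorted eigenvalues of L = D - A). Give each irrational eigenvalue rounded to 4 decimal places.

Reading degrees in the order [a, b, c, d, e, f, g] gives [3, 4, 3, 4, 3, 4, 3]; set D = diag(3, 4, 3, 4, 3, 4, 3) and form L = D - A. The multiplicity of 0 as a Laplacian eigenvalue equals the number of connected components. There is one zero in the spectrum, matching the 1 component.

[0, 3, 3, 3, 4, 4, 7]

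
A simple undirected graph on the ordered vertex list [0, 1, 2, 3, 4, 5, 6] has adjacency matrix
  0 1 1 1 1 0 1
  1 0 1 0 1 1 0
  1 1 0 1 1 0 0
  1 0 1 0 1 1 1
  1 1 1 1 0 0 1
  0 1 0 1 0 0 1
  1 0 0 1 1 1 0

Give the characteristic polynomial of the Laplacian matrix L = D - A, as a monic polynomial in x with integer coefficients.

Each diagonal entry of L is the vertex degree and each off-diagonal entry is -1 where an edge is present, 0 otherwise; in the order [0, 1, 2, 3, 4, 5, 6] the diagonal is [5, 4, 4, 5, 5, 3, 4]. Computing det(xI - L) by cofactor expansion (or equivalently via sum-over-permutations) gives x^7 - 30x^6 + 369x^5 - 2378x^4 + 8453x^3 - 15684x^2 + 11844x. Since p(0) = det(-L) = 0, x divides p(x). The largest eigenvalue, 6.7746, is at most the vertex count 7.

x^7 - 30x^6 + 369x^5 - 2378x^4 + 8453x^3 - 15684x^2 + 11844x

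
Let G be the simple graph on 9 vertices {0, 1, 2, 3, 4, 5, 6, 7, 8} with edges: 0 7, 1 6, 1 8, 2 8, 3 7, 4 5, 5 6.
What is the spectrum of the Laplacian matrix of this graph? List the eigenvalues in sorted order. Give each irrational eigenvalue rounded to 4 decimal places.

[0, 0, 0.2679, 1, 1, 2, 3, 3, 3.7321]

Reading degrees in the order [0, 1, 2, 3, 4, 5, 6, 7, 8] gives [1, 2, 1, 1, 1, 2, 2, 2, 2]; set D = diag(1, 2, 1, 1, 1, 2, 2, 2, 2) and form L = D - A. Diagonalising L (or applying a numerical eigensolver to the 9x9 matrix) gives the spectrum above. The 2 zero eigenvalues correspond to the 2 connected components. The eigenvalues sum to 14, which equals trace(L) = 2|E|.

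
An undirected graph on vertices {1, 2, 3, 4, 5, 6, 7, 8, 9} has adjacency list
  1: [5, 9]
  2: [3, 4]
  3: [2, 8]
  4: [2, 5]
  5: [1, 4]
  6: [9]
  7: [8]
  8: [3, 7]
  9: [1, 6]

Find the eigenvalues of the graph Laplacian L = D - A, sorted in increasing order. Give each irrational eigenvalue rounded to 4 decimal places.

[0, 0.1206, 0.4679, 1, 1.6527, 2.3473, 3, 3.5321, 3.8794]

Each diagonal entry of L is the vertex degree and each off-diagonal entry is -1 where an edge is present, 0 otherwise; in the order [1, 2, 3, 4, 5, 6, 7, 8, 9] the diagonal is [2, 2, 2, 2, 2, 1, 1, 2, 2]. The multiplicity of 0 as a Laplacian eigenvalue equals the number of connected components. The eigenvalues sum to 16, which equals trace(L) = 2|E|. By the matrix-tree theorem the graph has (1/9) * product of the nonzero eigenvalues = 1 spanning tree.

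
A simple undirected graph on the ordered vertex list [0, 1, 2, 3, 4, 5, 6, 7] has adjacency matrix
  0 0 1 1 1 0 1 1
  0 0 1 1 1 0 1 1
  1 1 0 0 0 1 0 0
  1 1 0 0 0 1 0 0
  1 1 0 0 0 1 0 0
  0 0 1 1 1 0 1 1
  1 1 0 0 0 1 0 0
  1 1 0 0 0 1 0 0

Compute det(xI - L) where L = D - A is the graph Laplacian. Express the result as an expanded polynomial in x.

Reading degrees in the order [0, 1, 2, 3, 4, 5, 6, 7] gives [5, 5, 3, 3, 3, 5, 3, 3]; set D = diag(5, 5, 3, 3, 3, 5, 3, 3) and form L = D - A. The eigenvalues of L are [0, 3, 3, 3, 3, 5, 5, 8]; the characteristic polynomial is the product of (x - lambda_i), which multiplies out to x^8 - 30x^7 + 375x^6 - 2540x^5 + 10095x^4 - 23598x^3 + 30105x^2 - 16200x. Since p(0) = det(-L) = 0, x divides p(x). There is one zero in the spectrum, matching the 1 component.

x^8 - 30x^7 + 375x^6 - 2540x^5 + 10095x^4 - 23598x^3 + 30105x^2 - 16200x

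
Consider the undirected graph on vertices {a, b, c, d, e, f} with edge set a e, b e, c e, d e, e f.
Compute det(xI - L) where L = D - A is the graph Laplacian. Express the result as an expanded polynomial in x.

x^6 - 10x^5 + 30x^4 - 40x^3 + 25x^2 - 6x

Reading degrees in the order [a, b, c, d, e, f] gives [1, 1, 1, 1, 5, 1]; set D = diag(1, 1, 1, 1, 5, 1) and form L = D - A. Computing det(xI - L) by cofactor expansion (or equivalently via sum-over-permutations) gives x^6 - 10x^5 + 30x^4 - 40x^3 + 25x^2 - 6x. The constant term is 0 because L is singular (the all-ones vector lies in its kernel). The eigenvalues sum to 10, which equals trace(L) = 2|E|. The largest eigenvalue, 6, is at most the vertex count 6.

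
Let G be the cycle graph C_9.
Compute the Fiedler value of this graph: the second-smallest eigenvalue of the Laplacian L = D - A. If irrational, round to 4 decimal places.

0.4679

The graph has 9 vertices and degree multiset [2, 2, 2, 2, 2, 2, 2, 2, 2]; D is the diagonal matrix of degrees and L = D - A. The sorted Laplacian eigenvalues are [0, 0.4679, 0.4679, 1.6527, 1.6527, 3, 3, 3.8794, 3.8794]; the algebraic connectivity is the second entry, 0.4679. The largest eigenvalue, 3.8794, is at most the vertex count 9.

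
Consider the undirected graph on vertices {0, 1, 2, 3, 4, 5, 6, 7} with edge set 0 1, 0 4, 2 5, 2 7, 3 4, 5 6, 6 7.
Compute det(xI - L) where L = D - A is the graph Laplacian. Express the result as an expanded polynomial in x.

x^8 - 14x^7 + 78x^6 - 220x^5 + 328x^4 - 240x^3 + 64x^2

Each diagonal entry of L is the vertex degree and each off-diagonal entry is -1 where an edge is present, 0 otherwise; in the order [0, 1, 2, 3, 4, 5, 6, 7] the diagonal is [2, 1, 2, 1, 2, 2, 2, 2]. Computing det(xI - L) by cofactor expansion (or equivalently via sum-over-permutations) gives x^8 - 14x^7 + 78x^6 - 220x^5 + 328x^4 - 240x^3 + 64x^2. Since p(0) = det(-L) = 0, x divides p(x).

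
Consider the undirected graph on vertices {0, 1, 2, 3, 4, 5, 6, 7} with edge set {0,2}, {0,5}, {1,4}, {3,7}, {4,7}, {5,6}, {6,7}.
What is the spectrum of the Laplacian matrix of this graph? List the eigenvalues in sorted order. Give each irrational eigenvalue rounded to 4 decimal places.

[0, 0.1864, 0.5858, 1, 2, 2.4707, 3.4142, 4.3429]

Reading degrees in the order [0, 1, 2, 3, 4, 5, 6, 7] gives [2, 1, 1, 1, 2, 2, 2, 3]; set D = diag(2, 1, 1, 1, 2, 2, 2, 3) and form L = D - A. L is symmetric positive semidefinite, so every eigenvalue is real and nonnegative. The single zero eigenvalue shows the graph is connected. There is one zero in the spectrum, matching the 1 component. The eigenvalues sum to 14, which equals trace(L) = 2|E|.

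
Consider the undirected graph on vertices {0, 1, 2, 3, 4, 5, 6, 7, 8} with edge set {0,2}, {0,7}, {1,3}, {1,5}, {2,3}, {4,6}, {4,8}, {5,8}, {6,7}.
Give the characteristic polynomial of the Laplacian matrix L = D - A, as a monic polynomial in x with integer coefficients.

x^9 - 18x^8 + 135x^7 - 546x^6 + 1287x^5 - 1782x^4 + 1386x^3 - 540x^2 + 81x

With the vertex order [0, 1, 2, 3, 4, 5, 6, 7, 8], the degrees are [2, 2, 2, 2, 2, 2, 2, 2, 2], giving D = diag(2, 2, 2, 2, 2, 2, 2, 2, 2) and L = D - A. Computing det(xI - L) by cofactor expansion (or equivalently via sum-over-permutations) gives x^9 - 18x^8 + 135x^7 - 546x^6 + 1287x^5 - 1782x^4 + 1386x^3 - 540x^2 + 81x. Since p(0) = det(-L) = 0, x divides p(x).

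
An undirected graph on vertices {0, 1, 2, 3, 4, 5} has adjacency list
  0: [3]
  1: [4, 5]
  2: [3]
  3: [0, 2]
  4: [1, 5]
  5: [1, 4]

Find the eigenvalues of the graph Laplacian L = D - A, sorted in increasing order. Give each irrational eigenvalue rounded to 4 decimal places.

[0, 0, 1, 3, 3, 3]

Each diagonal entry of L is the vertex degree and each off-diagonal entry is -1 where an edge is present, 0 otherwise; in the order [0, 1, 2, 3, 4, 5] the diagonal is [1, 2, 1, 2, 2, 2]. Diagonalising L (or applying a numerical eigensolver to the 6x6 matrix) gives the spectrum above. The 2 zero eigenvalues correspond to the 2 connected components. The eigenvalues sum to 10, which equals trace(L) = 2|E|.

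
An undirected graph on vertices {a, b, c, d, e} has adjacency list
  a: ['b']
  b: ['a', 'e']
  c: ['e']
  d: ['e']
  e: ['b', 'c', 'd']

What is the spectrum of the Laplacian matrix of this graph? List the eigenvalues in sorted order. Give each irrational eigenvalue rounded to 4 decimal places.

[0, 0.5188, 1, 2.3111, 4.1701]

Reading degrees in the order [a, b, c, d, e] gives [1, 2, 1, 1, 3]; set D = diag(1, 2, 1, 1, 3) and form L = D - A. Diagonalising L (or applying a numerical eigensolver to the 5x5 matrix) gives the spectrum above. The single zero eigenvalue shows the graph is connected. There is one zero in the spectrum, matching the 1 component.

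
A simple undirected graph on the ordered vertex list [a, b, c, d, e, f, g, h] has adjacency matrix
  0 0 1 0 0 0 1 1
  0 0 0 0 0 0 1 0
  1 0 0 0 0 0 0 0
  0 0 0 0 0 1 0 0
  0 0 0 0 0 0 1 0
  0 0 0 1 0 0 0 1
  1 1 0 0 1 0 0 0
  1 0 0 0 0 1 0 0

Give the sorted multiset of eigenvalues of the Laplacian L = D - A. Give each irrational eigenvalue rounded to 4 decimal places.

[0, 0.2243, 0.5858, 1, 1.4108, 2.7237, 3.4142, 4.6412]

Each diagonal entry of L is the vertex degree and each off-diagonal entry is -1 where an edge is present, 0 otherwise; in the order [a, b, c, d, e, f, g, h] the diagonal is [3, 1, 1, 1, 1, 2, 3, 2]. The multiplicity of 0 as a Laplacian eigenvalue equals the number of connected components. By the matrix-tree theorem the graph has (1/8) * product of the nonzero eigenvalues = 1 spanning tree.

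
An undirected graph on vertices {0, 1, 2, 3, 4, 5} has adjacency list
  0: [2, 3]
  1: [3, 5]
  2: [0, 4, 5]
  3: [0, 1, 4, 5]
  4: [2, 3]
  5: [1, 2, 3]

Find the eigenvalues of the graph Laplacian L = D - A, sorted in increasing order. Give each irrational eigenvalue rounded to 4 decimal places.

Reading degrees in the order [0, 1, 2, 3, 4, 5] gives [2, 2, 3, 4, 2, 3]; set D = diag(2, 2, 3, 4, 2, 3) and form L = D - A. Diagonalising L (or applying a numerical eigensolver to the 6x6 matrix) gives the spectrum above. The single zero eigenvalue shows the graph is connected. There is one zero in the spectrum, matching the 1 component.

[0, 1.4384, 2, 3, 4, 5.5616]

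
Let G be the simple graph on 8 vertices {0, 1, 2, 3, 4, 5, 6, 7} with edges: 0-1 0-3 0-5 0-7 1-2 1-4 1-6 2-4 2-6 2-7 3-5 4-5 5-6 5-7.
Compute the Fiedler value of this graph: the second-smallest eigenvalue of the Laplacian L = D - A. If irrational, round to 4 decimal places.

1.4773

With the vertex order [0, 1, 2, 3, 4, 5, 6, 7], the degrees are [4, 4, 4, 2, 3, 5, 3, 3], giving D = diag(4, 4, 4, 2, 3, 5, 3, 3) and L = D - A. The sorted Laplacian eigenvalues are [0, 1.4773, 2.6304, 3, 4, 4.3465, 5.8807, 6.6652]; the algebraic connectivity is the second entry, 1.4773. The eigenvalues sum to 28, which equals trace(L) = 2|E|. There is one zero in the spectrum, matching the 1 component.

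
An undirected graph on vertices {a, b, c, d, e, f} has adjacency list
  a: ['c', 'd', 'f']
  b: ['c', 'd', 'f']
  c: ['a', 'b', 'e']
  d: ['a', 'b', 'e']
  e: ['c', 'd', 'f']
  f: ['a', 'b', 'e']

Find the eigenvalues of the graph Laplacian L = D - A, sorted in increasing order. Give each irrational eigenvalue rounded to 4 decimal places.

[0, 3, 3, 3, 3, 6]

Each diagonal entry of L is the vertex degree and each off-diagonal entry is -1 where an edge is present, 0 otherwise; in the order [a, b, c, d, e, f] the diagonal is [3, 3, 3, 3, 3, 3]. Diagonalising L (or applying a numerical eigensolver to the 6x6 matrix) gives the spectrum above. The single zero eigenvalue shows the graph is connected. The eigenvalues sum to 18, which equals trace(L) = 2|E|.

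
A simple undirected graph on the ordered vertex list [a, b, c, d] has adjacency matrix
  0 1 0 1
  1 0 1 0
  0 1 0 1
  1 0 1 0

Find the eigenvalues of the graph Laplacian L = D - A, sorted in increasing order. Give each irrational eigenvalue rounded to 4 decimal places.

[0, 2, 2, 4]

With the vertex order [a, b, c, d], the degrees are [2, 2, 2, 2], giving D = diag(2, 2, 2, 2) and L = D - A. L is symmetric positive semidefinite, so every eigenvalue is real and nonnegative. The single zero eigenvalue shows the graph is connected. The eigenvalues sum to 8, which equals trace(L) = 2|E|.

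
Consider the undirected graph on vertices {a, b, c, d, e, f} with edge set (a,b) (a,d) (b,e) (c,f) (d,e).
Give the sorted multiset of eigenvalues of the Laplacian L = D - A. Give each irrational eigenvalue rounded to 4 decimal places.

[0, 0, 2, 2, 2, 4]

Reading degrees in the order [a, b, c, d, e, f] gives [2, 2, 1, 2, 2, 1]; set D = diag(2, 2, 1, 2, 2, 1) and form L = D - A. Diagonalising L (or applying a numerical eigensolver to the 6x6 matrix) gives the spectrum above. The 2 zero eigenvalues correspond to the 2 connected components. There are 2 zeros in the spectrum, matching the 2 components.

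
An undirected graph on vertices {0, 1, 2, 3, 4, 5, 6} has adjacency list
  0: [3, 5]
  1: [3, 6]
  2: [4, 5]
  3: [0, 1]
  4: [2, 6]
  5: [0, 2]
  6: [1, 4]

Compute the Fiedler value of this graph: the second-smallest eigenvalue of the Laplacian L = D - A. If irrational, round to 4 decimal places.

0.7530

Reading degrees in the order [0, 1, 2, 3, 4, 5, 6] gives [2, 2, 2, 2, 2, 2, 2]; set D = diag(2, 2, 2, 2, 2, 2, 2) and form L = D - A. The smallest Laplacian eigenvalue is always 0. The next one, lambda_2 = 0.7530, measures how hard the graph is to disconnect: larger values mean better connectivity. By the matrix-tree theorem the graph has (1/7) * product of the nonzero eigenvalues = 7 spanning trees.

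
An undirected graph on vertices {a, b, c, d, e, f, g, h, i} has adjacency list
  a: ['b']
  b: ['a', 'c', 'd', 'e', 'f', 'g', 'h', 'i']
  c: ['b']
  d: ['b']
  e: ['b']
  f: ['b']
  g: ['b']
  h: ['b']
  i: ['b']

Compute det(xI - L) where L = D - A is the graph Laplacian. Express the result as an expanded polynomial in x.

x^9 - 16x^8 + 84x^7 - 224x^6 + 350x^5 - 336x^4 + 196x^3 - 64x^2 + 9x

Each diagonal entry of L is the vertex degree and each off-diagonal entry is -1 where an edge is present, 0 otherwise; in the order [a, b, c, d, e, f, g, h, i] the diagonal is [1, 8, 1, 1, 1, 1, 1, 1, 1]. The eigenvalues of L are [0, 1, 1, 1, 1, 1, 1, 1, 9]; the characteristic polynomial is the product of (x - lambda_i), which multiplies out to x^9 - 16x^8 + 84x^7 - 224x^6 + 350x^5 - 336x^4 + 196x^3 - 64x^2 + 9x. Since p(0) = det(-L) = 0, x divides p(x). There is one zero in the spectrum, matching the 1 component.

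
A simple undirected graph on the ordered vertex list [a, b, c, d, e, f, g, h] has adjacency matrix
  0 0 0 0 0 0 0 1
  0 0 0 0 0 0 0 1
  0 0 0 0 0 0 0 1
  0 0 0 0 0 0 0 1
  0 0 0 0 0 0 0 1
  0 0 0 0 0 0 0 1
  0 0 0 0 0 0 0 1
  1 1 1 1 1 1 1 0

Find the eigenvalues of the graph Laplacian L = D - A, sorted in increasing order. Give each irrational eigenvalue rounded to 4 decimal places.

[0, 1, 1, 1, 1, 1, 1, 8]

With the vertex order [a, b, c, d, e, f, g, h], the degrees are [1, 1, 1, 1, 1, 1, 1, 7], giving D = diag(1, 1, 1, 1, 1, 1, 1, 7) and L = D - A. L is symmetric positive semidefinite, so every eigenvalue is real and nonnegative. There is one zero in the spectrum, matching the 1 component. The eigenvalues sum to 14, which equals trace(L) = 2|E|.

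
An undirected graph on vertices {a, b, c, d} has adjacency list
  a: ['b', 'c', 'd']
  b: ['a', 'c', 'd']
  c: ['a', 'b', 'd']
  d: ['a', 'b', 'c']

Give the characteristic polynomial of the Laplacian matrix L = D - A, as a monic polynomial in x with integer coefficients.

Reading degrees in the order [a, b, c, d] gives [3, 3, 3, 3]; set D = diag(3, 3, 3, 3) and form L = D - A. L has integer entries, so p(x) = det(xI - L) has integer coefficients. Expanding the determinant yields x^4 - 12x^3 + 48x^2 - 64x. The coefficient of x^3 equals -trace(L) = -12, matching the sum of degrees. The largest eigenvalue, 4, is at most the vertex count 4.

x^4 - 12x^3 + 48x^2 - 64x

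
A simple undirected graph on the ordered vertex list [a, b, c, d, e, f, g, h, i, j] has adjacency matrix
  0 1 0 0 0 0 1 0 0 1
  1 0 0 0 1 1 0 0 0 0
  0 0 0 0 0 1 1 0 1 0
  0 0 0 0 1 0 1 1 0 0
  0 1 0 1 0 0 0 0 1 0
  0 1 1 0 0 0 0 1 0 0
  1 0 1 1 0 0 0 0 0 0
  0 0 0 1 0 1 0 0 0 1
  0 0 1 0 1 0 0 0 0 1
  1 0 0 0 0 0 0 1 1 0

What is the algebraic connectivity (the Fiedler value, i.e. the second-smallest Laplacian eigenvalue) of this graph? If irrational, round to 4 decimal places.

2

Reading degrees in the order [a, b, c, d, e, f, g, h, i, j] gives [3, 3, 3, 3, 3, 3, 3, 3, 3, 3]; set D = diag(3, 3, 3, 3, 3, 3, 3, 3, 3, 3) and form L = D - A. Computing the eigenvalues of L and sorting gives [0, 2, 2, 2, 2, 2, 5, 5, 5, 5]. The Fiedler value lambda_2 = 2 is strictly positive, so the graph is connected.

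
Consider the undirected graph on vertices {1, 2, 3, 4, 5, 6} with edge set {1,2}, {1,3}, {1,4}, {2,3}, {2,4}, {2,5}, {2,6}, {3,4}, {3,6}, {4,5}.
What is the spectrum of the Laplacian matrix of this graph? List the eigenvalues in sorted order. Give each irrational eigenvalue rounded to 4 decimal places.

[0, 1.6972, 2.3820, 4.6180, 5.3028, 6]

With the vertex order [1, 2, 3, 4, 5, 6], the degrees are [3, 5, 4, 4, 2, 2], giving D = diag(3, 5, 4, 4, 2, 2) and L = D - A. The multiplicity of 0 as a Laplacian eigenvalue equals the number of connected components. The single zero eigenvalue shows the graph is connected. By the matrix-tree theorem the graph has (1/6) * product of the nonzero eigenvalues = 99 spanning trees. The eigenvalues sum to 20, which equals trace(L) = 2|E|.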